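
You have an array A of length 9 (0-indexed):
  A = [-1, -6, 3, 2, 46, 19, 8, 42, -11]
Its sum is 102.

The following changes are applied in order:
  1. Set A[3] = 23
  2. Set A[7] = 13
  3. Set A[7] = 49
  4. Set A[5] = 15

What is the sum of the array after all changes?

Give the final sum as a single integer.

Answer: 126

Derivation:
Initial sum: 102
Change 1: A[3] 2 -> 23, delta = 21, sum = 123
Change 2: A[7] 42 -> 13, delta = -29, sum = 94
Change 3: A[7] 13 -> 49, delta = 36, sum = 130
Change 4: A[5] 19 -> 15, delta = -4, sum = 126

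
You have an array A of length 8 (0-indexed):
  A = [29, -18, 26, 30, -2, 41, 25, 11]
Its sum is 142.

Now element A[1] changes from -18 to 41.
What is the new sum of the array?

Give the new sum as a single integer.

Old value at index 1: -18
New value at index 1: 41
Delta = 41 - -18 = 59
New sum = old_sum + delta = 142 + (59) = 201

Answer: 201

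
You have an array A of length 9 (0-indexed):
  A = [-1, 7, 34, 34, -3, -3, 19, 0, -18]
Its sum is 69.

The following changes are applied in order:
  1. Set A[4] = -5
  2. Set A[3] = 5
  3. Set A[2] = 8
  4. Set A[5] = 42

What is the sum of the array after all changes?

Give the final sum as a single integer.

Answer: 57

Derivation:
Initial sum: 69
Change 1: A[4] -3 -> -5, delta = -2, sum = 67
Change 2: A[3] 34 -> 5, delta = -29, sum = 38
Change 3: A[2] 34 -> 8, delta = -26, sum = 12
Change 4: A[5] -3 -> 42, delta = 45, sum = 57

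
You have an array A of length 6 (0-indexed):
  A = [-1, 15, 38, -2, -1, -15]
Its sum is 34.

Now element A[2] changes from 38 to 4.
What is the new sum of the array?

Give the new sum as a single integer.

Old value at index 2: 38
New value at index 2: 4
Delta = 4 - 38 = -34
New sum = old_sum + delta = 34 + (-34) = 0

Answer: 0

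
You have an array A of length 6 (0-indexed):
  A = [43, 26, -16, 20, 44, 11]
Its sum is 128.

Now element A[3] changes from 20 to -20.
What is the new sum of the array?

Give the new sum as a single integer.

Old value at index 3: 20
New value at index 3: -20
Delta = -20 - 20 = -40
New sum = old_sum + delta = 128 + (-40) = 88

Answer: 88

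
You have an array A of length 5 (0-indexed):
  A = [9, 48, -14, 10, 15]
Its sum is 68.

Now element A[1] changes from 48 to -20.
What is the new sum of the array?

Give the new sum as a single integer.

Answer: 0

Derivation:
Old value at index 1: 48
New value at index 1: -20
Delta = -20 - 48 = -68
New sum = old_sum + delta = 68 + (-68) = 0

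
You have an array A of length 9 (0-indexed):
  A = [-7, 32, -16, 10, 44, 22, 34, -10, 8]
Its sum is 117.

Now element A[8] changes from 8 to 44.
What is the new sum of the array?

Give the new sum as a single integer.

Answer: 153

Derivation:
Old value at index 8: 8
New value at index 8: 44
Delta = 44 - 8 = 36
New sum = old_sum + delta = 117 + (36) = 153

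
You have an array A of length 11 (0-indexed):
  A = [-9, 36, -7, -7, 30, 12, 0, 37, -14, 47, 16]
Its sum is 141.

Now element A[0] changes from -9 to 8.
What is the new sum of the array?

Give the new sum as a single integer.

Old value at index 0: -9
New value at index 0: 8
Delta = 8 - -9 = 17
New sum = old_sum + delta = 141 + (17) = 158

Answer: 158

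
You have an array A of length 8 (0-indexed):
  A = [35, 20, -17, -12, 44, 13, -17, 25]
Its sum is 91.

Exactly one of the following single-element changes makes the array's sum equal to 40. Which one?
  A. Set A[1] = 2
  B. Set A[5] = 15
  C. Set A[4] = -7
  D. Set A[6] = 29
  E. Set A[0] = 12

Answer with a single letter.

Option A: A[1] 20->2, delta=-18, new_sum=91+(-18)=73
Option B: A[5] 13->15, delta=2, new_sum=91+(2)=93
Option C: A[4] 44->-7, delta=-51, new_sum=91+(-51)=40 <-- matches target
Option D: A[6] -17->29, delta=46, new_sum=91+(46)=137
Option E: A[0] 35->12, delta=-23, new_sum=91+(-23)=68

Answer: C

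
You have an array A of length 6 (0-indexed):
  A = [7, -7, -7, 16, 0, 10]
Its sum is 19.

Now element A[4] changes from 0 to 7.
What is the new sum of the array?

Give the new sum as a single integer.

Answer: 26

Derivation:
Old value at index 4: 0
New value at index 4: 7
Delta = 7 - 0 = 7
New sum = old_sum + delta = 19 + (7) = 26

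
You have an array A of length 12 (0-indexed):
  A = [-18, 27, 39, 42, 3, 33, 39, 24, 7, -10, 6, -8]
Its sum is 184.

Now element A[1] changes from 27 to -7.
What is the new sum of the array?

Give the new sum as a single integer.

Old value at index 1: 27
New value at index 1: -7
Delta = -7 - 27 = -34
New sum = old_sum + delta = 184 + (-34) = 150

Answer: 150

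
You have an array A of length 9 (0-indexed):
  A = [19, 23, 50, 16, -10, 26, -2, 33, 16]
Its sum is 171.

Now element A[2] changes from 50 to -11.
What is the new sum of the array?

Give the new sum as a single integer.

Answer: 110

Derivation:
Old value at index 2: 50
New value at index 2: -11
Delta = -11 - 50 = -61
New sum = old_sum + delta = 171 + (-61) = 110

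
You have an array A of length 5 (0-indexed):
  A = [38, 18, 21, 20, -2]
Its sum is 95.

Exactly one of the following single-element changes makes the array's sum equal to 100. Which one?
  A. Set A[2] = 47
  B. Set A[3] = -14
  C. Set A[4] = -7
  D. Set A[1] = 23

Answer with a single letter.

Option A: A[2] 21->47, delta=26, new_sum=95+(26)=121
Option B: A[3] 20->-14, delta=-34, new_sum=95+(-34)=61
Option C: A[4] -2->-7, delta=-5, new_sum=95+(-5)=90
Option D: A[1] 18->23, delta=5, new_sum=95+(5)=100 <-- matches target

Answer: D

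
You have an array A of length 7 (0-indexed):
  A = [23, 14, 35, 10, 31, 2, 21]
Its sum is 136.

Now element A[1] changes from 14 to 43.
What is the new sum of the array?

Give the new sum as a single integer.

Old value at index 1: 14
New value at index 1: 43
Delta = 43 - 14 = 29
New sum = old_sum + delta = 136 + (29) = 165

Answer: 165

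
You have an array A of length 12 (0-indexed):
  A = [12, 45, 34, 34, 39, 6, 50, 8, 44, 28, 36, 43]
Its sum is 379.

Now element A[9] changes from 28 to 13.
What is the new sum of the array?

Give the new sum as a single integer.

Answer: 364

Derivation:
Old value at index 9: 28
New value at index 9: 13
Delta = 13 - 28 = -15
New sum = old_sum + delta = 379 + (-15) = 364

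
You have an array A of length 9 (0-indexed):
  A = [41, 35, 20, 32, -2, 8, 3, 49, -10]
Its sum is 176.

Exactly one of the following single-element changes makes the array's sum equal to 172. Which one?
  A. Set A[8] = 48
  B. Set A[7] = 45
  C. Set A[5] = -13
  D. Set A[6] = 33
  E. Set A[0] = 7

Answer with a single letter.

Answer: B

Derivation:
Option A: A[8] -10->48, delta=58, new_sum=176+(58)=234
Option B: A[7] 49->45, delta=-4, new_sum=176+(-4)=172 <-- matches target
Option C: A[5] 8->-13, delta=-21, new_sum=176+(-21)=155
Option D: A[6] 3->33, delta=30, new_sum=176+(30)=206
Option E: A[0] 41->7, delta=-34, new_sum=176+(-34)=142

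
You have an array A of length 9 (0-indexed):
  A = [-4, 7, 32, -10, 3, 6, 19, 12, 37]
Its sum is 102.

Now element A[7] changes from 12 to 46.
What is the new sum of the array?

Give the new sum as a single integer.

Answer: 136

Derivation:
Old value at index 7: 12
New value at index 7: 46
Delta = 46 - 12 = 34
New sum = old_sum + delta = 102 + (34) = 136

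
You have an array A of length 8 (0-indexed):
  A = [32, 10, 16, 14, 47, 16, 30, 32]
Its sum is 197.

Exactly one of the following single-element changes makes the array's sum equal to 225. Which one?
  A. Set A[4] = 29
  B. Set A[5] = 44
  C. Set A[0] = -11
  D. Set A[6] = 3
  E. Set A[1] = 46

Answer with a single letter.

Option A: A[4] 47->29, delta=-18, new_sum=197+(-18)=179
Option B: A[5] 16->44, delta=28, new_sum=197+(28)=225 <-- matches target
Option C: A[0] 32->-11, delta=-43, new_sum=197+(-43)=154
Option D: A[6] 30->3, delta=-27, new_sum=197+(-27)=170
Option E: A[1] 10->46, delta=36, new_sum=197+(36)=233

Answer: B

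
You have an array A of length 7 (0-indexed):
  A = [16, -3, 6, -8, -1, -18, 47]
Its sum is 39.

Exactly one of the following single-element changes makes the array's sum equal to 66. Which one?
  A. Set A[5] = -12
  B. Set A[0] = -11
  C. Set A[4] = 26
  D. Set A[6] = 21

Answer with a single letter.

Option A: A[5] -18->-12, delta=6, new_sum=39+(6)=45
Option B: A[0] 16->-11, delta=-27, new_sum=39+(-27)=12
Option C: A[4] -1->26, delta=27, new_sum=39+(27)=66 <-- matches target
Option D: A[6] 47->21, delta=-26, new_sum=39+(-26)=13

Answer: C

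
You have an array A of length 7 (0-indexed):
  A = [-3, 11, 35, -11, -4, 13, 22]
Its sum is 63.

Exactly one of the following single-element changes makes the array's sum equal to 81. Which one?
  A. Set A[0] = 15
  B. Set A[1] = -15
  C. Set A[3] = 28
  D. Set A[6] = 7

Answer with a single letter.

Answer: A

Derivation:
Option A: A[0] -3->15, delta=18, new_sum=63+(18)=81 <-- matches target
Option B: A[1] 11->-15, delta=-26, new_sum=63+(-26)=37
Option C: A[3] -11->28, delta=39, new_sum=63+(39)=102
Option D: A[6] 22->7, delta=-15, new_sum=63+(-15)=48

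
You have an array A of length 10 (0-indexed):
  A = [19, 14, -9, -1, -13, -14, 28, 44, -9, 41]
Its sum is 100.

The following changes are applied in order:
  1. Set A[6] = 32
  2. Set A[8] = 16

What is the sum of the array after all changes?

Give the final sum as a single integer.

Initial sum: 100
Change 1: A[6] 28 -> 32, delta = 4, sum = 104
Change 2: A[8] -9 -> 16, delta = 25, sum = 129

Answer: 129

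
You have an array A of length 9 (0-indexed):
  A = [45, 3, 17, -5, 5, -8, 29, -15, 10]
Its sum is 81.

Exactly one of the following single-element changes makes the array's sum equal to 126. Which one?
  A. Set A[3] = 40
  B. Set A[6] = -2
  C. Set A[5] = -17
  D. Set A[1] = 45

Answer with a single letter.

Answer: A

Derivation:
Option A: A[3] -5->40, delta=45, new_sum=81+(45)=126 <-- matches target
Option B: A[6] 29->-2, delta=-31, new_sum=81+(-31)=50
Option C: A[5] -8->-17, delta=-9, new_sum=81+(-9)=72
Option D: A[1] 3->45, delta=42, new_sum=81+(42)=123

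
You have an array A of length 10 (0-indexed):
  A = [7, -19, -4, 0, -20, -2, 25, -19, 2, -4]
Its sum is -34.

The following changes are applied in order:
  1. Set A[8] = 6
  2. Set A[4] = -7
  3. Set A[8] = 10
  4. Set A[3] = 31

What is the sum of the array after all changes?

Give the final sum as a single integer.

Initial sum: -34
Change 1: A[8] 2 -> 6, delta = 4, sum = -30
Change 2: A[4] -20 -> -7, delta = 13, sum = -17
Change 3: A[8] 6 -> 10, delta = 4, sum = -13
Change 4: A[3] 0 -> 31, delta = 31, sum = 18

Answer: 18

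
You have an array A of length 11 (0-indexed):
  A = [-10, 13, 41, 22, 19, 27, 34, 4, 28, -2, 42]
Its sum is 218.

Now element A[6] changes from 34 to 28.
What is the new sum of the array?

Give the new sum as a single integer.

Answer: 212

Derivation:
Old value at index 6: 34
New value at index 6: 28
Delta = 28 - 34 = -6
New sum = old_sum + delta = 218 + (-6) = 212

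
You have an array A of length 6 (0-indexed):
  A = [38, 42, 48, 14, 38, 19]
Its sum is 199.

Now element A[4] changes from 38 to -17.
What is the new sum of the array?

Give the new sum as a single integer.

Old value at index 4: 38
New value at index 4: -17
Delta = -17 - 38 = -55
New sum = old_sum + delta = 199 + (-55) = 144

Answer: 144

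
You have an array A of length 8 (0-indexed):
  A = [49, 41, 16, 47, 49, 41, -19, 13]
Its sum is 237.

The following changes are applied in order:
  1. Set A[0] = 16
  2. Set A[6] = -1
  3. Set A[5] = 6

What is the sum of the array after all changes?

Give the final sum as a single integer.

Initial sum: 237
Change 1: A[0] 49 -> 16, delta = -33, sum = 204
Change 2: A[6] -19 -> -1, delta = 18, sum = 222
Change 3: A[5] 41 -> 6, delta = -35, sum = 187

Answer: 187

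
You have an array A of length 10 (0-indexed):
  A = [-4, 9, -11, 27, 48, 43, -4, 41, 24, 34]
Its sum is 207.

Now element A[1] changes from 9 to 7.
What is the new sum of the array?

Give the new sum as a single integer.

Answer: 205

Derivation:
Old value at index 1: 9
New value at index 1: 7
Delta = 7 - 9 = -2
New sum = old_sum + delta = 207 + (-2) = 205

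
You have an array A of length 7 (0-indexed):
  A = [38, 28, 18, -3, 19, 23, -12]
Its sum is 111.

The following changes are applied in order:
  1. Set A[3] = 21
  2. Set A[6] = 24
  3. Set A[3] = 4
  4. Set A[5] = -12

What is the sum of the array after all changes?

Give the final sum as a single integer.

Initial sum: 111
Change 1: A[3] -3 -> 21, delta = 24, sum = 135
Change 2: A[6] -12 -> 24, delta = 36, sum = 171
Change 3: A[3] 21 -> 4, delta = -17, sum = 154
Change 4: A[5] 23 -> -12, delta = -35, sum = 119

Answer: 119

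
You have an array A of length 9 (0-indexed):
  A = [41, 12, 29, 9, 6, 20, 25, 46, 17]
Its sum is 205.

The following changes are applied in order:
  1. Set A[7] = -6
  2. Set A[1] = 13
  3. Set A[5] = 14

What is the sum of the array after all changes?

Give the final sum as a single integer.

Answer: 148

Derivation:
Initial sum: 205
Change 1: A[7] 46 -> -6, delta = -52, sum = 153
Change 2: A[1] 12 -> 13, delta = 1, sum = 154
Change 3: A[5] 20 -> 14, delta = -6, sum = 148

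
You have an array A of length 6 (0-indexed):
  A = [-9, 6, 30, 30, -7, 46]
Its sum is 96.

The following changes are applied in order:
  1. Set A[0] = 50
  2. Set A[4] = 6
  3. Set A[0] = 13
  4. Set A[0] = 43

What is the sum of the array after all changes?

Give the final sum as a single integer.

Initial sum: 96
Change 1: A[0] -9 -> 50, delta = 59, sum = 155
Change 2: A[4] -7 -> 6, delta = 13, sum = 168
Change 3: A[0] 50 -> 13, delta = -37, sum = 131
Change 4: A[0] 13 -> 43, delta = 30, sum = 161

Answer: 161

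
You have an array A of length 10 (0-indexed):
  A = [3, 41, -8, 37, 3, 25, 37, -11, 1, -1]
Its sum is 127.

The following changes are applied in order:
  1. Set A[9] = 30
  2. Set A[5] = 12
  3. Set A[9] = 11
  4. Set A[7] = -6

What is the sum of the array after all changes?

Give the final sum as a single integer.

Answer: 131

Derivation:
Initial sum: 127
Change 1: A[9] -1 -> 30, delta = 31, sum = 158
Change 2: A[5] 25 -> 12, delta = -13, sum = 145
Change 3: A[9] 30 -> 11, delta = -19, sum = 126
Change 4: A[7] -11 -> -6, delta = 5, sum = 131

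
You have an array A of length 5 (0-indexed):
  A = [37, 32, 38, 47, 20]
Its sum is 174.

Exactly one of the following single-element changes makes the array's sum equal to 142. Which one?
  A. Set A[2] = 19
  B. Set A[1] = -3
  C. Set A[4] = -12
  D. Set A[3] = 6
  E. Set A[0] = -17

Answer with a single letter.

Option A: A[2] 38->19, delta=-19, new_sum=174+(-19)=155
Option B: A[1] 32->-3, delta=-35, new_sum=174+(-35)=139
Option C: A[4] 20->-12, delta=-32, new_sum=174+(-32)=142 <-- matches target
Option D: A[3] 47->6, delta=-41, new_sum=174+(-41)=133
Option E: A[0] 37->-17, delta=-54, new_sum=174+(-54)=120

Answer: C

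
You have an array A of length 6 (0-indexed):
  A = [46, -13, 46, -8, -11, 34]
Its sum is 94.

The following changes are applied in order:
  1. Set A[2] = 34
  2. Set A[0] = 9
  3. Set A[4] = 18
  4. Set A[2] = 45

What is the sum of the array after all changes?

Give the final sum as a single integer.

Answer: 85

Derivation:
Initial sum: 94
Change 1: A[2] 46 -> 34, delta = -12, sum = 82
Change 2: A[0] 46 -> 9, delta = -37, sum = 45
Change 3: A[4] -11 -> 18, delta = 29, sum = 74
Change 4: A[2] 34 -> 45, delta = 11, sum = 85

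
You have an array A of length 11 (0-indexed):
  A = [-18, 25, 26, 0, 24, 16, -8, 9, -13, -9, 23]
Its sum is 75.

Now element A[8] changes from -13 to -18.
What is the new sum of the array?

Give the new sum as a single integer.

Old value at index 8: -13
New value at index 8: -18
Delta = -18 - -13 = -5
New sum = old_sum + delta = 75 + (-5) = 70

Answer: 70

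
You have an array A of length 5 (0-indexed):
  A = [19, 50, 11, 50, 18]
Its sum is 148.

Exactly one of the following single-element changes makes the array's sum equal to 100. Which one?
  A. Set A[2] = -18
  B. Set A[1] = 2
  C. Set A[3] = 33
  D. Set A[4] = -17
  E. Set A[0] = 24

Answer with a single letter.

Answer: B

Derivation:
Option A: A[2] 11->-18, delta=-29, new_sum=148+(-29)=119
Option B: A[1] 50->2, delta=-48, new_sum=148+(-48)=100 <-- matches target
Option C: A[3] 50->33, delta=-17, new_sum=148+(-17)=131
Option D: A[4] 18->-17, delta=-35, new_sum=148+(-35)=113
Option E: A[0] 19->24, delta=5, new_sum=148+(5)=153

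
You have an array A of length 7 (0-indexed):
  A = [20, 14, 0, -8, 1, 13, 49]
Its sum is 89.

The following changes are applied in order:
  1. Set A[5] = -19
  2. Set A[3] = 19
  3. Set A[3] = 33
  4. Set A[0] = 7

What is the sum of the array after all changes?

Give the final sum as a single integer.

Initial sum: 89
Change 1: A[5] 13 -> -19, delta = -32, sum = 57
Change 2: A[3] -8 -> 19, delta = 27, sum = 84
Change 3: A[3] 19 -> 33, delta = 14, sum = 98
Change 4: A[0] 20 -> 7, delta = -13, sum = 85

Answer: 85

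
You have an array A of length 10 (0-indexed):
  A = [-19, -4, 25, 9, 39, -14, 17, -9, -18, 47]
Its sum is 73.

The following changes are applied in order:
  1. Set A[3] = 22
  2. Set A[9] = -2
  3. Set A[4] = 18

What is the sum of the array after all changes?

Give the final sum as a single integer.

Initial sum: 73
Change 1: A[3] 9 -> 22, delta = 13, sum = 86
Change 2: A[9] 47 -> -2, delta = -49, sum = 37
Change 3: A[4] 39 -> 18, delta = -21, sum = 16

Answer: 16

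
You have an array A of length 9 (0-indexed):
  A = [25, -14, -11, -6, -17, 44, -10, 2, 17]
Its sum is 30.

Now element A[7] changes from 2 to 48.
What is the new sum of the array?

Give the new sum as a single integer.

Old value at index 7: 2
New value at index 7: 48
Delta = 48 - 2 = 46
New sum = old_sum + delta = 30 + (46) = 76

Answer: 76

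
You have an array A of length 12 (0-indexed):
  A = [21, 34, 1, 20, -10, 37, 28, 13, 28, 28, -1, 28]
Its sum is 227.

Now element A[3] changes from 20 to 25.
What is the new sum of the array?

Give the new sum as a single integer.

Old value at index 3: 20
New value at index 3: 25
Delta = 25 - 20 = 5
New sum = old_sum + delta = 227 + (5) = 232

Answer: 232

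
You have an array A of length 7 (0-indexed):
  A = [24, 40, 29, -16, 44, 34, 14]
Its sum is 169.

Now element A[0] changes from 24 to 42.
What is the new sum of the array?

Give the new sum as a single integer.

Answer: 187

Derivation:
Old value at index 0: 24
New value at index 0: 42
Delta = 42 - 24 = 18
New sum = old_sum + delta = 169 + (18) = 187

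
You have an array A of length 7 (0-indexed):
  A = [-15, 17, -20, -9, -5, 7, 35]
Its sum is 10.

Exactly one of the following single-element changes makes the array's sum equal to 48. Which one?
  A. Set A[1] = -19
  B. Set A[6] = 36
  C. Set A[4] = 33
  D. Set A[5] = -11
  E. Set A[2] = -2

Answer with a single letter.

Answer: C

Derivation:
Option A: A[1] 17->-19, delta=-36, new_sum=10+(-36)=-26
Option B: A[6] 35->36, delta=1, new_sum=10+(1)=11
Option C: A[4] -5->33, delta=38, new_sum=10+(38)=48 <-- matches target
Option D: A[5] 7->-11, delta=-18, new_sum=10+(-18)=-8
Option E: A[2] -20->-2, delta=18, new_sum=10+(18)=28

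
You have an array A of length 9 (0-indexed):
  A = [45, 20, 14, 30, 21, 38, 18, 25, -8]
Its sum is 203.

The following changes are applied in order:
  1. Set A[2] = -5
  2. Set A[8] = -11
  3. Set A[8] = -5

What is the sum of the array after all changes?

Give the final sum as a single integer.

Answer: 187

Derivation:
Initial sum: 203
Change 1: A[2] 14 -> -5, delta = -19, sum = 184
Change 2: A[8] -8 -> -11, delta = -3, sum = 181
Change 3: A[8] -11 -> -5, delta = 6, sum = 187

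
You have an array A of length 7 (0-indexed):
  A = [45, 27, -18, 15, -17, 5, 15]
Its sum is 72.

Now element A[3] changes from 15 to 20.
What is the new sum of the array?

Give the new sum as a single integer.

Old value at index 3: 15
New value at index 3: 20
Delta = 20 - 15 = 5
New sum = old_sum + delta = 72 + (5) = 77

Answer: 77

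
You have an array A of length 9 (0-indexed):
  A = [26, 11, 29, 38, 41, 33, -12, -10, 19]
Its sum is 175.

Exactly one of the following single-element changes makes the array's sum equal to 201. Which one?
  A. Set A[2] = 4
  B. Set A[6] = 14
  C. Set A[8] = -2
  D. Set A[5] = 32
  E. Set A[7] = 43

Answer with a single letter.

Option A: A[2] 29->4, delta=-25, new_sum=175+(-25)=150
Option B: A[6] -12->14, delta=26, new_sum=175+(26)=201 <-- matches target
Option C: A[8] 19->-2, delta=-21, new_sum=175+(-21)=154
Option D: A[5] 33->32, delta=-1, new_sum=175+(-1)=174
Option E: A[7] -10->43, delta=53, new_sum=175+(53)=228

Answer: B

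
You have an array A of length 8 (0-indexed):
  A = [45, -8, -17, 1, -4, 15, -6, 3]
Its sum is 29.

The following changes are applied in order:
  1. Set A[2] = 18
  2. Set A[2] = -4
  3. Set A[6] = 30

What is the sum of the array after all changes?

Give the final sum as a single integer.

Answer: 78

Derivation:
Initial sum: 29
Change 1: A[2] -17 -> 18, delta = 35, sum = 64
Change 2: A[2] 18 -> -4, delta = -22, sum = 42
Change 3: A[6] -6 -> 30, delta = 36, sum = 78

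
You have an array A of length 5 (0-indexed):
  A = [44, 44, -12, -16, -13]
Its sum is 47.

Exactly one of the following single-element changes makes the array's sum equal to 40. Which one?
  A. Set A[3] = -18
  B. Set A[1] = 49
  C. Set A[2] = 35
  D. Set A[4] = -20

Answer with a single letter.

Answer: D

Derivation:
Option A: A[3] -16->-18, delta=-2, new_sum=47+(-2)=45
Option B: A[1] 44->49, delta=5, new_sum=47+(5)=52
Option C: A[2] -12->35, delta=47, new_sum=47+(47)=94
Option D: A[4] -13->-20, delta=-7, new_sum=47+(-7)=40 <-- matches target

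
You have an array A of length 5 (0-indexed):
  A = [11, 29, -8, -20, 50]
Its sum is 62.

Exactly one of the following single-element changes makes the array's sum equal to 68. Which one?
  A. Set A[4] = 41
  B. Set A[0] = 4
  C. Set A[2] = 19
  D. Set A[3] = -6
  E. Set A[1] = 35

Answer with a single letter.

Option A: A[4] 50->41, delta=-9, new_sum=62+(-9)=53
Option B: A[0] 11->4, delta=-7, new_sum=62+(-7)=55
Option C: A[2] -8->19, delta=27, new_sum=62+(27)=89
Option D: A[3] -20->-6, delta=14, new_sum=62+(14)=76
Option E: A[1] 29->35, delta=6, new_sum=62+(6)=68 <-- matches target

Answer: E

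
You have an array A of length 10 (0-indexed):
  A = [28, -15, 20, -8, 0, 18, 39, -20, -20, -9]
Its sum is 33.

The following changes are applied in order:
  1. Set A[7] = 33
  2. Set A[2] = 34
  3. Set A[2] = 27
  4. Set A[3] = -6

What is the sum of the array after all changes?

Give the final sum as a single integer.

Initial sum: 33
Change 1: A[7] -20 -> 33, delta = 53, sum = 86
Change 2: A[2] 20 -> 34, delta = 14, sum = 100
Change 3: A[2] 34 -> 27, delta = -7, sum = 93
Change 4: A[3] -8 -> -6, delta = 2, sum = 95

Answer: 95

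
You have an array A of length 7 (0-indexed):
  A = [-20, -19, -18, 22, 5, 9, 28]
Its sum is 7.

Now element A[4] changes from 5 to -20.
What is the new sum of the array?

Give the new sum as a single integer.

Answer: -18

Derivation:
Old value at index 4: 5
New value at index 4: -20
Delta = -20 - 5 = -25
New sum = old_sum + delta = 7 + (-25) = -18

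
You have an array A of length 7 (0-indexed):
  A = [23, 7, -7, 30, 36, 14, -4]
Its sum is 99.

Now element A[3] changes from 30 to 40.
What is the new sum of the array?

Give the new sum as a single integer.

Old value at index 3: 30
New value at index 3: 40
Delta = 40 - 30 = 10
New sum = old_sum + delta = 99 + (10) = 109

Answer: 109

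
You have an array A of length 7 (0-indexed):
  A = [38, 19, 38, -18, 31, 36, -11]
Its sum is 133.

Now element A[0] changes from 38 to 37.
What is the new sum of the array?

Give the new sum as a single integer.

Answer: 132

Derivation:
Old value at index 0: 38
New value at index 0: 37
Delta = 37 - 38 = -1
New sum = old_sum + delta = 133 + (-1) = 132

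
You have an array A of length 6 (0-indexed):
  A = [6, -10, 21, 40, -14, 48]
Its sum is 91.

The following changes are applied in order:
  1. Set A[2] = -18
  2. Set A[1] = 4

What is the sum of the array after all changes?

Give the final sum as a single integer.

Answer: 66

Derivation:
Initial sum: 91
Change 1: A[2] 21 -> -18, delta = -39, sum = 52
Change 2: A[1] -10 -> 4, delta = 14, sum = 66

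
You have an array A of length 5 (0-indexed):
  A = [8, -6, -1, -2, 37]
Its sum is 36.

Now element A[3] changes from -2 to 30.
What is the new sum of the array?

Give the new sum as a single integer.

Answer: 68

Derivation:
Old value at index 3: -2
New value at index 3: 30
Delta = 30 - -2 = 32
New sum = old_sum + delta = 36 + (32) = 68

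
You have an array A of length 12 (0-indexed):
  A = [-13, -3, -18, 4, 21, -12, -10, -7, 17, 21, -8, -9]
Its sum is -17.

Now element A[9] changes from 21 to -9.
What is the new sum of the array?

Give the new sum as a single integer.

Old value at index 9: 21
New value at index 9: -9
Delta = -9 - 21 = -30
New sum = old_sum + delta = -17 + (-30) = -47

Answer: -47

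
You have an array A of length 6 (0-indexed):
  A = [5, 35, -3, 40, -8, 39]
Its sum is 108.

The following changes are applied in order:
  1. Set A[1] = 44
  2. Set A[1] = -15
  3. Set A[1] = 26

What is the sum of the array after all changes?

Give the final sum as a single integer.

Initial sum: 108
Change 1: A[1] 35 -> 44, delta = 9, sum = 117
Change 2: A[1] 44 -> -15, delta = -59, sum = 58
Change 3: A[1] -15 -> 26, delta = 41, sum = 99

Answer: 99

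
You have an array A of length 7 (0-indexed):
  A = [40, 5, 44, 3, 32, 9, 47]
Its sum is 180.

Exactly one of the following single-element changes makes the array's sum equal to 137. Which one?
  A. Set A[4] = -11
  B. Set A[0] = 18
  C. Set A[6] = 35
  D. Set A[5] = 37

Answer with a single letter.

Answer: A

Derivation:
Option A: A[4] 32->-11, delta=-43, new_sum=180+(-43)=137 <-- matches target
Option B: A[0] 40->18, delta=-22, new_sum=180+(-22)=158
Option C: A[6] 47->35, delta=-12, new_sum=180+(-12)=168
Option D: A[5] 9->37, delta=28, new_sum=180+(28)=208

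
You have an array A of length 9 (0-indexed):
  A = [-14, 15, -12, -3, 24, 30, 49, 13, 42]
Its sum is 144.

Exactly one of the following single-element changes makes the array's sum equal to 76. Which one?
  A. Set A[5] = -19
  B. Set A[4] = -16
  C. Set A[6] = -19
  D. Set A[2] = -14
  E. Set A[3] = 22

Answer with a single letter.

Answer: C

Derivation:
Option A: A[5] 30->-19, delta=-49, new_sum=144+(-49)=95
Option B: A[4] 24->-16, delta=-40, new_sum=144+(-40)=104
Option C: A[6] 49->-19, delta=-68, new_sum=144+(-68)=76 <-- matches target
Option D: A[2] -12->-14, delta=-2, new_sum=144+(-2)=142
Option E: A[3] -3->22, delta=25, new_sum=144+(25)=169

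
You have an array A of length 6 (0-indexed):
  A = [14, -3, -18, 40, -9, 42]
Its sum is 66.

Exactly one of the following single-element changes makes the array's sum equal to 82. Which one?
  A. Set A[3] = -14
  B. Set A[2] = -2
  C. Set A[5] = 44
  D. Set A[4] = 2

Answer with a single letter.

Option A: A[3] 40->-14, delta=-54, new_sum=66+(-54)=12
Option B: A[2] -18->-2, delta=16, new_sum=66+(16)=82 <-- matches target
Option C: A[5] 42->44, delta=2, new_sum=66+(2)=68
Option D: A[4] -9->2, delta=11, new_sum=66+(11)=77

Answer: B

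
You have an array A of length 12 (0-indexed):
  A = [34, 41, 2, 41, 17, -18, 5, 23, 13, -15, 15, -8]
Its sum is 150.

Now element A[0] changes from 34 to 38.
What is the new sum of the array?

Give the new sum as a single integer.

Old value at index 0: 34
New value at index 0: 38
Delta = 38 - 34 = 4
New sum = old_sum + delta = 150 + (4) = 154

Answer: 154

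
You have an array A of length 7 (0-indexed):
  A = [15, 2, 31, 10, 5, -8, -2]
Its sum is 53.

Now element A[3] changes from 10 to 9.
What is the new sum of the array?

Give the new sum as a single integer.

Answer: 52

Derivation:
Old value at index 3: 10
New value at index 3: 9
Delta = 9 - 10 = -1
New sum = old_sum + delta = 53 + (-1) = 52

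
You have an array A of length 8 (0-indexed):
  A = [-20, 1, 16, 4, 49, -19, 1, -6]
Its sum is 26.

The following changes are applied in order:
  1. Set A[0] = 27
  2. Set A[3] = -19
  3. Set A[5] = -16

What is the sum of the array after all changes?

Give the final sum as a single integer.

Initial sum: 26
Change 1: A[0] -20 -> 27, delta = 47, sum = 73
Change 2: A[3] 4 -> -19, delta = -23, sum = 50
Change 3: A[5] -19 -> -16, delta = 3, sum = 53

Answer: 53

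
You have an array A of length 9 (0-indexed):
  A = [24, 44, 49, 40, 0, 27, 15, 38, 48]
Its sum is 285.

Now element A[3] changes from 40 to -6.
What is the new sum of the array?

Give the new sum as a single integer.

Old value at index 3: 40
New value at index 3: -6
Delta = -6 - 40 = -46
New sum = old_sum + delta = 285 + (-46) = 239

Answer: 239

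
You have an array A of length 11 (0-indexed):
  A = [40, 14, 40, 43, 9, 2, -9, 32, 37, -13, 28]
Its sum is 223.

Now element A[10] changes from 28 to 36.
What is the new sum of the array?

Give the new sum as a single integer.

Answer: 231

Derivation:
Old value at index 10: 28
New value at index 10: 36
Delta = 36 - 28 = 8
New sum = old_sum + delta = 223 + (8) = 231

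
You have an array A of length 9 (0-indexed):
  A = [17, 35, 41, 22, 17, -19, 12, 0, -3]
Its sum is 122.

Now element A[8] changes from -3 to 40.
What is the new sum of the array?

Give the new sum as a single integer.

Old value at index 8: -3
New value at index 8: 40
Delta = 40 - -3 = 43
New sum = old_sum + delta = 122 + (43) = 165

Answer: 165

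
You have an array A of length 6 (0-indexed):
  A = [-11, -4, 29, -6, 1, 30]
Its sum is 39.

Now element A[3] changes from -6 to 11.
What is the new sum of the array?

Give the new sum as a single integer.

Old value at index 3: -6
New value at index 3: 11
Delta = 11 - -6 = 17
New sum = old_sum + delta = 39 + (17) = 56

Answer: 56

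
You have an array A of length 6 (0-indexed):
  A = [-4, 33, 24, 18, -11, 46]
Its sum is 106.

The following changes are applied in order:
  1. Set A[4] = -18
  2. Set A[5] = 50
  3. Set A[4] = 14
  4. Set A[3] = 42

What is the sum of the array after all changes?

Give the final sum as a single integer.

Answer: 159

Derivation:
Initial sum: 106
Change 1: A[4] -11 -> -18, delta = -7, sum = 99
Change 2: A[5] 46 -> 50, delta = 4, sum = 103
Change 3: A[4] -18 -> 14, delta = 32, sum = 135
Change 4: A[3] 18 -> 42, delta = 24, sum = 159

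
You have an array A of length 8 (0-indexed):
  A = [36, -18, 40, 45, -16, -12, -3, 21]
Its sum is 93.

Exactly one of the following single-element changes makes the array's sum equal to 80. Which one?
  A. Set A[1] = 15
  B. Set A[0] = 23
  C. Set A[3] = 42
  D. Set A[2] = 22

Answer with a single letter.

Answer: B

Derivation:
Option A: A[1] -18->15, delta=33, new_sum=93+(33)=126
Option B: A[0] 36->23, delta=-13, new_sum=93+(-13)=80 <-- matches target
Option C: A[3] 45->42, delta=-3, new_sum=93+(-3)=90
Option D: A[2] 40->22, delta=-18, new_sum=93+(-18)=75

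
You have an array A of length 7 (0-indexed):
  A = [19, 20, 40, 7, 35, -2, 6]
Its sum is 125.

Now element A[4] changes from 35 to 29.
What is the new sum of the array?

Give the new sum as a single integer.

Old value at index 4: 35
New value at index 4: 29
Delta = 29 - 35 = -6
New sum = old_sum + delta = 125 + (-6) = 119

Answer: 119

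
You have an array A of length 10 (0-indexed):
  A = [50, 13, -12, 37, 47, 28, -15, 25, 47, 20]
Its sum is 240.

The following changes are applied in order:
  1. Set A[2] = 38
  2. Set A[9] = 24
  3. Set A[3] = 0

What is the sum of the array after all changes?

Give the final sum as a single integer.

Answer: 257

Derivation:
Initial sum: 240
Change 1: A[2] -12 -> 38, delta = 50, sum = 290
Change 2: A[9] 20 -> 24, delta = 4, sum = 294
Change 3: A[3] 37 -> 0, delta = -37, sum = 257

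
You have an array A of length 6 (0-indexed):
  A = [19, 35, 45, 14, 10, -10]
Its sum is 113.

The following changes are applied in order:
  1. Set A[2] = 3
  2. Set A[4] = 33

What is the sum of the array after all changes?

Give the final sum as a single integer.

Answer: 94

Derivation:
Initial sum: 113
Change 1: A[2] 45 -> 3, delta = -42, sum = 71
Change 2: A[4] 10 -> 33, delta = 23, sum = 94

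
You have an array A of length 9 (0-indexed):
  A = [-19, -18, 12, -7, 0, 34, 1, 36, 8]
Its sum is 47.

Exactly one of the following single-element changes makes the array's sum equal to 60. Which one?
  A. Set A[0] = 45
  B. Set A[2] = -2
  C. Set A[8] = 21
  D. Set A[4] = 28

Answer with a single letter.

Option A: A[0] -19->45, delta=64, new_sum=47+(64)=111
Option B: A[2] 12->-2, delta=-14, new_sum=47+(-14)=33
Option C: A[8] 8->21, delta=13, new_sum=47+(13)=60 <-- matches target
Option D: A[4] 0->28, delta=28, new_sum=47+(28)=75

Answer: C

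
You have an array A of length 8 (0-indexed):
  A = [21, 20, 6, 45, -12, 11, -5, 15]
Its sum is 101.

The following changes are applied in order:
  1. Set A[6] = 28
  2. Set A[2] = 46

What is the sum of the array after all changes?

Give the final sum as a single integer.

Answer: 174

Derivation:
Initial sum: 101
Change 1: A[6] -5 -> 28, delta = 33, sum = 134
Change 2: A[2] 6 -> 46, delta = 40, sum = 174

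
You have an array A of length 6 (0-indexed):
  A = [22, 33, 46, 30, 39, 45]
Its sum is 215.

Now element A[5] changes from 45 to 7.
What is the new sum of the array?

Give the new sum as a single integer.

Answer: 177

Derivation:
Old value at index 5: 45
New value at index 5: 7
Delta = 7 - 45 = -38
New sum = old_sum + delta = 215 + (-38) = 177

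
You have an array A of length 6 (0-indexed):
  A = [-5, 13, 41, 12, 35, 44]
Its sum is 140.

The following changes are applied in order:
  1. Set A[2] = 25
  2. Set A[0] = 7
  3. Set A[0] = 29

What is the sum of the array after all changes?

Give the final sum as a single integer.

Answer: 158

Derivation:
Initial sum: 140
Change 1: A[2] 41 -> 25, delta = -16, sum = 124
Change 2: A[0] -5 -> 7, delta = 12, sum = 136
Change 3: A[0] 7 -> 29, delta = 22, sum = 158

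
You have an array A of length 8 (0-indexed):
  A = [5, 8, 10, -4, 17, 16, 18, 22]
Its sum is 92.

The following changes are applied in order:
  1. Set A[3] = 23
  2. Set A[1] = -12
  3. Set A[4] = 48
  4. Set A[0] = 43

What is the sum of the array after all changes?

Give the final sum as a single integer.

Initial sum: 92
Change 1: A[3] -4 -> 23, delta = 27, sum = 119
Change 2: A[1] 8 -> -12, delta = -20, sum = 99
Change 3: A[4] 17 -> 48, delta = 31, sum = 130
Change 4: A[0] 5 -> 43, delta = 38, sum = 168

Answer: 168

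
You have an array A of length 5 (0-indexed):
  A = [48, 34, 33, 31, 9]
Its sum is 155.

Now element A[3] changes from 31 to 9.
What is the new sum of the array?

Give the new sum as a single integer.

Answer: 133

Derivation:
Old value at index 3: 31
New value at index 3: 9
Delta = 9 - 31 = -22
New sum = old_sum + delta = 155 + (-22) = 133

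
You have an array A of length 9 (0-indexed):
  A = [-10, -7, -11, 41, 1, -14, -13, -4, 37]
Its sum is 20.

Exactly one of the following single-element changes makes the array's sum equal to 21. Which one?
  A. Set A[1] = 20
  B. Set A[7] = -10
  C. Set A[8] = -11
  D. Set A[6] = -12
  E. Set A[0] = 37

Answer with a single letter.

Option A: A[1] -7->20, delta=27, new_sum=20+(27)=47
Option B: A[7] -4->-10, delta=-6, new_sum=20+(-6)=14
Option C: A[8] 37->-11, delta=-48, new_sum=20+(-48)=-28
Option D: A[6] -13->-12, delta=1, new_sum=20+(1)=21 <-- matches target
Option E: A[0] -10->37, delta=47, new_sum=20+(47)=67

Answer: D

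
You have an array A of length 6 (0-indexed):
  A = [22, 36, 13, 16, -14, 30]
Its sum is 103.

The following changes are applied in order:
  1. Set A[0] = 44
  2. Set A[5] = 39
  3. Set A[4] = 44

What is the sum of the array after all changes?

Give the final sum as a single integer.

Initial sum: 103
Change 1: A[0] 22 -> 44, delta = 22, sum = 125
Change 2: A[5] 30 -> 39, delta = 9, sum = 134
Change 3: A[4] -14 -> 44, delta = 58, sum = 192

Answer: 192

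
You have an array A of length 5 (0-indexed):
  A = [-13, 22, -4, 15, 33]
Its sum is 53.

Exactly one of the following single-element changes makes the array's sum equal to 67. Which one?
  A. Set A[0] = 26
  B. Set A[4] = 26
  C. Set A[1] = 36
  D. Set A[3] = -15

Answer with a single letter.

Answer: C

Derivation:
Option A: A[0] -13->26, delta=39, new_sum=53+(39)=92
Option B: A[4] 33->26, delta=-7, new_sum=53+(-7)=46
Option C: A[1] 22->36, delta=14, new_sum=53+(14)=67 <-- matches target
Option D: A[3] 15->-15, delta=-30, new_sum=53+(-30)=23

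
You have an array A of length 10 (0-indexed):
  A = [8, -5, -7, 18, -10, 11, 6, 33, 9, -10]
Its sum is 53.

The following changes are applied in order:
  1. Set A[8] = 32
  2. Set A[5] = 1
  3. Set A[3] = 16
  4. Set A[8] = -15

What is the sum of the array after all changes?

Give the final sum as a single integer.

Answer: 17

Derivation:
Initial sum: 53
Change 1: A[8] 9 -> 32, delta = 23, sum = 76
Change 2: A[5] 11 -> 1, delta = -10, sum = 66
Change 3: A[3] 18 -> 16, delta = -2, sum = 64
Change 4: A[8] 32 -> -15, delta = -47, sum = 17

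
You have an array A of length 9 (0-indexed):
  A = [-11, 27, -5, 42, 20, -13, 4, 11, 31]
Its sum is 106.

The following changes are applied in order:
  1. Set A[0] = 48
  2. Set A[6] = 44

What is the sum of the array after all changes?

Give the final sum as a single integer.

Answer: 205

Derivation:
Initial sum: 106
Change 1: A[0] -11 -> 48, delta = 59, sum = 165
Change 2: A[6] 4 -> 44, delta = 40, sum = 205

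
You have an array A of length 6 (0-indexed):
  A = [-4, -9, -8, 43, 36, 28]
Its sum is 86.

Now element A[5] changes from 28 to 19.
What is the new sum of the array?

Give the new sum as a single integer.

Answer: 77

Derivation:
Old value at index 5: 28
New value at index 5: 19
Delta = 19 - 28 = -9
New sum = old_sum + delta = 86 + (-9) = 77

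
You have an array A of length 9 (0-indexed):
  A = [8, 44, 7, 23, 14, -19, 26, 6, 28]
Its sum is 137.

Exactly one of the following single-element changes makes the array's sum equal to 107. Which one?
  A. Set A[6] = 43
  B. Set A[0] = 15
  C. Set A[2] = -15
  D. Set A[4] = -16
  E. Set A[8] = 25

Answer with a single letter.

Option A: A[6] 26->43, delta=17, new_sum=137+(17)=154
Option B: A[0] 8->15, delta=7, new_sum=137+(7)=144
Option C: A[2] 7->-15, delta=-22, new_sum=137+(-22)=115
Option D: A[4] 14->-16, delta=-30, new_sum=137+(-30)=107 <-- matches target
Option E: A[8] 28->25, delta=-3, new_sum=137+(-3)=134

Answer: D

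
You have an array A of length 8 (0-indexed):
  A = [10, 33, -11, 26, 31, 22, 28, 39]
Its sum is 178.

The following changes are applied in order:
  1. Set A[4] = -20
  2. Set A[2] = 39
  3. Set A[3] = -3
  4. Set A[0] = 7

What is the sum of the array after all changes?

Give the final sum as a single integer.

Answer: 145

Derivation:
Initial sum: 178
Change 1: A[4] 31 -> -20, delta = -51, sum = 127
Change 2: A[2] -11 -> 39, delta = 50, sum = 177
Change 3: A[3] 26 -> -3, delta = -29, sum = 148
Change 4: A[0] 10 -> 7, delta = -3, sum = 145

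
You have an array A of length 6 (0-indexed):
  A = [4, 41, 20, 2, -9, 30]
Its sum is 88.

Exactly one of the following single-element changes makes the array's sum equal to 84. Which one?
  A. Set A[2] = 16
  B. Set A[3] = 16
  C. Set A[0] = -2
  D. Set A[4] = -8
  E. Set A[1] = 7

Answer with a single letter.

Answer: A

Derivation:
Option A: A[2] 20->16, delta=-4, new_sum=88+(-4)=84 <-- matches target
Option B: A[3] 2->16, delta=14, new_sum=88+(14)=102
Option C: A[0] 4->-2, delta=-6, new_sum=88+(-6)=82
Option D: A[4] -9->-8, delta=1, new_sum=88+(1)=89
Option E: A[1] 41->7, delta=-34, new_sum=88+(-34)=54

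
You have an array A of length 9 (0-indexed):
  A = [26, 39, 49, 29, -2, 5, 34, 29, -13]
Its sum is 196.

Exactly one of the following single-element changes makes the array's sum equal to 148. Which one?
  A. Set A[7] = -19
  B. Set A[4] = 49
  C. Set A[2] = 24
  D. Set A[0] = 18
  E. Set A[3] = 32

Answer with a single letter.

Option A: A[7] 29->-19, delta=-48, new_sum=196+(-48)=148 <-- matches target
Option B: A[4] -2->49, delta=51, new_sum=196+(51)=247
Option C: A[2] 49->24, delta=-25, new_sum=196+(-25)=171
Option D: A[0] 26->18, delta=-8, new_sum=196+(-8)=188
Option E: A[3] 29->32, delta=3, new_sum=196+(3)=199

Answer: A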